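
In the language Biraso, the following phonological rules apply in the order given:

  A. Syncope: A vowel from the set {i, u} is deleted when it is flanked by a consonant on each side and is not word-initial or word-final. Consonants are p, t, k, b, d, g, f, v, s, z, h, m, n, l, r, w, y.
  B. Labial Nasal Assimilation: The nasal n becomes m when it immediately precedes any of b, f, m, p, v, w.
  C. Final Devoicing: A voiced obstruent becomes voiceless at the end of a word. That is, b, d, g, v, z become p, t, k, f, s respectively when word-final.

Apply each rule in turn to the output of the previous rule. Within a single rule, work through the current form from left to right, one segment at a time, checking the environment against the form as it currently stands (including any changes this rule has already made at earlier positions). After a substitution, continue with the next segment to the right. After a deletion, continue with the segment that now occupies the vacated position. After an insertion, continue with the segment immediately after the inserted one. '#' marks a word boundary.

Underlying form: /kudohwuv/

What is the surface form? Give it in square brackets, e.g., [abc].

[kdohwf]

A Syncope: [kudohwuv] → [kdohwv]
B Labial Nasal Assimilation: no change — [kdohwv]
C Final Devoicing: [kdohwv] → [kdohwf]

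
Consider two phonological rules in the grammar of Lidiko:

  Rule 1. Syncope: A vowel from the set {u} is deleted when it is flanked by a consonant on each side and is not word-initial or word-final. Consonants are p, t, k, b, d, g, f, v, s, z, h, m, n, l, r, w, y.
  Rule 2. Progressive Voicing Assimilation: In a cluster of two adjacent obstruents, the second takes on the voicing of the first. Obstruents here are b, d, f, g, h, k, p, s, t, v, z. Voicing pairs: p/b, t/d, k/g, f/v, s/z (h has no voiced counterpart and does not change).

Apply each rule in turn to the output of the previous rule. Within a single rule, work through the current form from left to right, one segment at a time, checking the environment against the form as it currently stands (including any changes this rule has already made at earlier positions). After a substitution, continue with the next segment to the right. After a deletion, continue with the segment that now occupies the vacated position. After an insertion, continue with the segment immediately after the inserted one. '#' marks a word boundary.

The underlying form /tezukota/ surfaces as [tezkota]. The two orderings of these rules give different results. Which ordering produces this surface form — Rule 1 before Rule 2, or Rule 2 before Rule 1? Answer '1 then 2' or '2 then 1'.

Order 1 then 2:
  1 Syncope: [tezukota] → [tezkota]
  2 Progressive Voicing Assimilation: [tezkota] → [tezgota]
  result: [tezgota]
Order 2 then 1:
  2 Progressive Voicing Assimilation: no change — [tezukota]
  1 Syncope: [tezukota] → [tezkota]
  result: [tezkota]

2 then 1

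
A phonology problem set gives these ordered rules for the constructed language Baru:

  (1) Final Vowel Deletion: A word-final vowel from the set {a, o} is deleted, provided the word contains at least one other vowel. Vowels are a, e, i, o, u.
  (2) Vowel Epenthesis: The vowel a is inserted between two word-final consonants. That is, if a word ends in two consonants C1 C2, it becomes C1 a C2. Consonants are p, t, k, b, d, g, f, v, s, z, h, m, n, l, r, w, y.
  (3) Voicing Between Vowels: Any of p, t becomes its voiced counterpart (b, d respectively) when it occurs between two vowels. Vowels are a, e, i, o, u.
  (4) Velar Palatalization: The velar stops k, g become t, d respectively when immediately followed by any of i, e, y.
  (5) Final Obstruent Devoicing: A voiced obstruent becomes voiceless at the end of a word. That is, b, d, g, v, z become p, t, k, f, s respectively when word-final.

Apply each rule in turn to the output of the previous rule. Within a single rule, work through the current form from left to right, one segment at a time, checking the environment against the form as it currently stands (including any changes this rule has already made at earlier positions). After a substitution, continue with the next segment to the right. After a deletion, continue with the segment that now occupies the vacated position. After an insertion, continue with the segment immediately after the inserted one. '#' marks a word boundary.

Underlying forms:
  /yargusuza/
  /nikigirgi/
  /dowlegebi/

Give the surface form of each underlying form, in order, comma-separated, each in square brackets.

[yargusus], [nitidirdi], [dowledebi]

/yargusuza/:
  (1) Final Vowel Deletion: [yargusuza] → [yargusuz]
  (2) Vowel Epenthesis: no change — [yargusuz]
  (3) Voicing Between Vowels: no change — [yargusuz]
  (4) Velar Palatalization: no change — [yargusuz]
  (5) Final Obstruent Devoicing: [yargusuz] → [yargusus]
/nikigirgi/:
  (1) Final Vowel Deletion: no change — [nikigirgi]
  (2) Vowel Epenthesis: no change — [nikigirgi]
  (3) Voicing Between Vowels: no change — [nikigirgi]
  (4) Velar Palatalization: [nikigirgi] → [nitidirdi]
  (5) Final Obstruent Devoicing: no change — [nitidirdi]
/dowlegebi/:
  (1) Final Vowel Deletion: no change — [dowlegebi]
  (2) Vowel Epenthesis: no change — [dowlegebi]
  (3) Voicing Between Vowels: no change — [dowlegebi]
  (4) Velar Palatalization: [dowlegebi] → [dowledebi]
  (5) Final Obstruent Devoicing: no change — [dowledebi]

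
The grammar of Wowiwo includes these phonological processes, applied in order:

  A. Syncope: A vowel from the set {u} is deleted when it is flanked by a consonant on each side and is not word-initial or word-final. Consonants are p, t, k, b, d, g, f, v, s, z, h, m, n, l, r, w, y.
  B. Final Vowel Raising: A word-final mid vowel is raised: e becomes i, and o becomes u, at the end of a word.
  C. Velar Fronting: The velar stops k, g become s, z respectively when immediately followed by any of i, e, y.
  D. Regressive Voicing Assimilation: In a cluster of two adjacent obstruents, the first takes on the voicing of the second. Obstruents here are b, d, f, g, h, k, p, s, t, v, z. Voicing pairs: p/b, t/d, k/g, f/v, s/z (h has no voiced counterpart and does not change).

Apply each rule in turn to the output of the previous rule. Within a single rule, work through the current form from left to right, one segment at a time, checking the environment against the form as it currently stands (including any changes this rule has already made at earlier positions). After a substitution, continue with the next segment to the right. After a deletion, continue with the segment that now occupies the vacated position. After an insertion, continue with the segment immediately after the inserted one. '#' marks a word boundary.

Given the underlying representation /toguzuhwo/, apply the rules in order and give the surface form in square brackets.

[togshwu]

A Syncope: [toguzuhwo] → [togzhwo]
B Final Vowel Raising: [togzhwo] → [togzhwu]
C Velar Fronting: no change — [togzhwu]
D Regressive Voicing Assimilation: [togzhwu] → [togshwu]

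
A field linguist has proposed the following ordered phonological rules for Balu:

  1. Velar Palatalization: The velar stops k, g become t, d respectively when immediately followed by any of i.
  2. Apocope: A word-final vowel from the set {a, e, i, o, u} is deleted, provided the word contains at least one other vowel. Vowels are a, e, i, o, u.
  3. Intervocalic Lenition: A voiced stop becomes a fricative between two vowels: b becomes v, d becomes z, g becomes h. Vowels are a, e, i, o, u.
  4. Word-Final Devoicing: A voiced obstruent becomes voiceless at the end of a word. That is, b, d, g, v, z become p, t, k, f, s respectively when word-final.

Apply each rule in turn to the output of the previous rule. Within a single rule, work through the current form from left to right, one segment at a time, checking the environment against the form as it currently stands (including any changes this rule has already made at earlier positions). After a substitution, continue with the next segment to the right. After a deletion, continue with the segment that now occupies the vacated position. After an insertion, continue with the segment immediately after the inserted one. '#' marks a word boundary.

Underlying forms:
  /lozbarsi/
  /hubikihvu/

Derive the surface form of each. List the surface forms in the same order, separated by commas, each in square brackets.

/lozbarsi/:
  1 Velar Palatalization: no change — [lozbarsi]
  2 Apocope: [lozbarsi] → [lozbars]
  3 Intervocalic Lenition: no change — [lozbars]
  4 Word-Final Devoicing: no change — [lozbars]
/hubikihvu/:
  1 Velar Palatalization: [hubikihvu] → [hubitihvu]
  2 Apocope: [hubitihvu] → [hubitihv]
  3 Intervocalic Lenition: [hubitihv] → [huvitihv]
  4 Word-Final Devoicing: [huvitihv] → [huvitihf]

[lozbars], [huvitihf]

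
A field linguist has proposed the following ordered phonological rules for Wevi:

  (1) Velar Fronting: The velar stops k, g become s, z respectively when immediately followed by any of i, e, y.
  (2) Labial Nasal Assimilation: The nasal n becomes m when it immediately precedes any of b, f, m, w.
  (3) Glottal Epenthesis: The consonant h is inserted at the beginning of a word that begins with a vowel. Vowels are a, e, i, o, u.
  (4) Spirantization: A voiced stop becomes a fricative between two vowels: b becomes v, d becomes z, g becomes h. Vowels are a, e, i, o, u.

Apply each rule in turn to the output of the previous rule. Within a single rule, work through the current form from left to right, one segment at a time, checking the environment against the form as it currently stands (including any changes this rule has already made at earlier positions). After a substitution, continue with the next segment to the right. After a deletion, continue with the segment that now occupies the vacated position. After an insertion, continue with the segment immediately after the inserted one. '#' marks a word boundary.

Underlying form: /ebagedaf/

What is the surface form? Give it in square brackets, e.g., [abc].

[hevazezaf]

(1) Velar Fronting: [ebagedaf] → [ebazedaf]
(2) Labial Nasal Assimilation: no change — [ebazedaf]
(3) Glottal Epenthesis: [ebazedaf] → [hebazedaf]
(4) Spirantization: [hebazedaf] → [hevazezaf]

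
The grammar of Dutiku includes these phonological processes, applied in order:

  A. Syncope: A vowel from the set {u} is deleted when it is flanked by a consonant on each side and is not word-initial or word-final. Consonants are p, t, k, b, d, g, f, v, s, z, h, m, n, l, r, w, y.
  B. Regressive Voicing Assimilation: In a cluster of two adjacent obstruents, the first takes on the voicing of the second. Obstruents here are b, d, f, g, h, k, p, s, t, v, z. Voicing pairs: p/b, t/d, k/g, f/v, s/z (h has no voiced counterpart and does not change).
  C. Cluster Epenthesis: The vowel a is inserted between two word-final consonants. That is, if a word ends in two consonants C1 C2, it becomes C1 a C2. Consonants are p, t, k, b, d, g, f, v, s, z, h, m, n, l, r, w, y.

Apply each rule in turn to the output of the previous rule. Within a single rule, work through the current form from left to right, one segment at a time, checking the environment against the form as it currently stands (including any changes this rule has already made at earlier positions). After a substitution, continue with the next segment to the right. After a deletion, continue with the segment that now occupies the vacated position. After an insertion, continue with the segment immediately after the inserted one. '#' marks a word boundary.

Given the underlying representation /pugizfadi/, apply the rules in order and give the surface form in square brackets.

[bgisfadi]

A Syncope: [pugizfadi] → [pgizfadi]
B Regressive Voicing Assimilation: [pgizfadi] → [bgisfadi]
C Cluster Epenthesis: no change — [bgisfadi]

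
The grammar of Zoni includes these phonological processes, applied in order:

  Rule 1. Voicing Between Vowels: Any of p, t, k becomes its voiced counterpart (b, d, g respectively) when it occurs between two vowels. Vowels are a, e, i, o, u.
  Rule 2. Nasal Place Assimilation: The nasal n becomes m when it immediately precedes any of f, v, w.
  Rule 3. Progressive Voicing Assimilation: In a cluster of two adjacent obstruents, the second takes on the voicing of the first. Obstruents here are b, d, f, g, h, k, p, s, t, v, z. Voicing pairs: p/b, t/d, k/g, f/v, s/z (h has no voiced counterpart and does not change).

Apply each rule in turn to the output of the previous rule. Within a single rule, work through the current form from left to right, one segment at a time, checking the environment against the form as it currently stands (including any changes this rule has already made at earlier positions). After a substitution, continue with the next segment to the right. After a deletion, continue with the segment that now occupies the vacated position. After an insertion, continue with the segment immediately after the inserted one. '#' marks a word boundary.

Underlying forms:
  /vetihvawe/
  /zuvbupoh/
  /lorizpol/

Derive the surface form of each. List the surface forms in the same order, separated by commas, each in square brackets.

[vedihfawe], [zuvbuboh], [lorizbol]

/vetihvawe/:
  Rule 1 Voicing Between Vowels: [vetihvawe] → [vedihvawe]
  Rule 2 Nasal Place Assimilation: no change — [vedihvawe]
  Rule 3 Progressive Voicing Assimilation: [vedihvawe] → [vedihfawe]
/zuvbupoh/:
  Rule 1 Voicing Between Vowels: [zuvbupoh] → [zuvbuboh]
  Rule 2 Nasal Place Assimilation: no change — [zuvbuboh]
  Rule 3 Progressive Voicing Assimilation: no change — [zuvbuboh]
/lorizpol/:
  Rule 1 Voicing Between Vowels: no change — [lorizpol]
  Rule 2 Nasal Place Assimilation: no change — [lorizpol]
  Rule 3 Progressive Voicing Assimilation: [lorizpol] → [lorizbol]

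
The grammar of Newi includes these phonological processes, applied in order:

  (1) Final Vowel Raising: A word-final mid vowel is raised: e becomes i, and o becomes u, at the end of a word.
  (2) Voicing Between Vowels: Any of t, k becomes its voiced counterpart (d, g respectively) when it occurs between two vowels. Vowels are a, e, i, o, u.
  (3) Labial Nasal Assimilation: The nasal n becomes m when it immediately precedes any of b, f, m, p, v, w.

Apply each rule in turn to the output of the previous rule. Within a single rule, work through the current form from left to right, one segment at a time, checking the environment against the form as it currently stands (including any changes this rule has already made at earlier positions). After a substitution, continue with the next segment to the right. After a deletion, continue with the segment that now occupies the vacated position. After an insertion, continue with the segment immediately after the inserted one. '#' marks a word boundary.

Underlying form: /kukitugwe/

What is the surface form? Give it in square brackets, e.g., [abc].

(1) Final Vowel Raising: [kukitugwe] → [kukitugwi]
(2) Voicing Between Vowels: [kukitugwi] → [kugidugwi]
(3) Labial Nasal Assimilation: no change — [kugidugwi]

[kugidugwi]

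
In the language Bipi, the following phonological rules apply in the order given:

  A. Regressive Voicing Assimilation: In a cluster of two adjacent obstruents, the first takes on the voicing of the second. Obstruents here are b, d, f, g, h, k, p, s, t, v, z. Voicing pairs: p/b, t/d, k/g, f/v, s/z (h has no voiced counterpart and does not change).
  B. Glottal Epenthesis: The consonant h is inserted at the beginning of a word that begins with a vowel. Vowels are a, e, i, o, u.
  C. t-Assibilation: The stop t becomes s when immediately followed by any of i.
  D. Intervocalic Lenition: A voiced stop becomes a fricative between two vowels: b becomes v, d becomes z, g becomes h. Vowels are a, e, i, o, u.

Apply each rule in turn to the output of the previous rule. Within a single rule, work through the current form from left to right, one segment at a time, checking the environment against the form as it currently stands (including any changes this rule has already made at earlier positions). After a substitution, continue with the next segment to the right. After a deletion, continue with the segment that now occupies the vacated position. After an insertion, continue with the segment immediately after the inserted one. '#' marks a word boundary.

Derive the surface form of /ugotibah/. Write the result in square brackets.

A Regressive Voicing Assimilation: no change — [ugotibah]
B Glottal Epenthesis: [ugotibah] → [hugotibah]
C t-Assibilation: [hugotibah] → [hugosibah]
D Intervocalic Lenition: [hugosibah] → [huhosivah]

[huhosivah]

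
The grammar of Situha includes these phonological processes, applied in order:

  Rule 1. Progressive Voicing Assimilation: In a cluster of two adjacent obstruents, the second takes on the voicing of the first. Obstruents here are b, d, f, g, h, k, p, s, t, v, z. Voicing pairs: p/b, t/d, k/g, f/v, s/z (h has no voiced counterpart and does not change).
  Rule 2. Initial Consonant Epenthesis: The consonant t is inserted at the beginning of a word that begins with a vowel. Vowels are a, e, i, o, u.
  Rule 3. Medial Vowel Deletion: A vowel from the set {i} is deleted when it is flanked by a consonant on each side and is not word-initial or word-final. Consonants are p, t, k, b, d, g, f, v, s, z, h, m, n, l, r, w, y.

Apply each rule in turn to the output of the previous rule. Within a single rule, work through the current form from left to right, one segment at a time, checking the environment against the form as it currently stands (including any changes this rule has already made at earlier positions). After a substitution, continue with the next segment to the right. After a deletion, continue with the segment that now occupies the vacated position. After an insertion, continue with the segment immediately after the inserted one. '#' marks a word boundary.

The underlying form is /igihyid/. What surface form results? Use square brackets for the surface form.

Rule 1 Progressive Voicing Assimilation: no change — [igihyid]
Rule 2 Initial Consonant Epenthesis: [igihyid] → [tigihyid]
Rule 3 Medial Vowel Deletion: [tigihyid] → [tghyd]

[tghyd]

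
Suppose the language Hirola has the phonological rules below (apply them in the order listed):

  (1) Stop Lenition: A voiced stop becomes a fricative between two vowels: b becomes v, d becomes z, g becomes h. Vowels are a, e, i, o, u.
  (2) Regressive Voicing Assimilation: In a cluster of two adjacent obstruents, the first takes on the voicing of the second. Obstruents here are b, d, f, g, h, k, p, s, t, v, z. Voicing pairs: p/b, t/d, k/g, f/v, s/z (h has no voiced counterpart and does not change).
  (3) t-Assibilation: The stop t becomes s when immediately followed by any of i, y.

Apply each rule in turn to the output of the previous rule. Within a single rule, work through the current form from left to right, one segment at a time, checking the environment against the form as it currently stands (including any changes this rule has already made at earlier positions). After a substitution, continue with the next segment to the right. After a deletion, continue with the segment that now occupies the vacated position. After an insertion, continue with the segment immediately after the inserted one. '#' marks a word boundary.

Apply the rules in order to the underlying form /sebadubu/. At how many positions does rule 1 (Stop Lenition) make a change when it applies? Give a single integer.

(1) Stop Lenition: [sebadubu] → [sevazuvu]
(2) Regressive Voicing Assimilation: no change — [sevazuvu]
(3) t-Assibilation: no change — [sevazuvu]
Rule 1 changed 3 position(s).

3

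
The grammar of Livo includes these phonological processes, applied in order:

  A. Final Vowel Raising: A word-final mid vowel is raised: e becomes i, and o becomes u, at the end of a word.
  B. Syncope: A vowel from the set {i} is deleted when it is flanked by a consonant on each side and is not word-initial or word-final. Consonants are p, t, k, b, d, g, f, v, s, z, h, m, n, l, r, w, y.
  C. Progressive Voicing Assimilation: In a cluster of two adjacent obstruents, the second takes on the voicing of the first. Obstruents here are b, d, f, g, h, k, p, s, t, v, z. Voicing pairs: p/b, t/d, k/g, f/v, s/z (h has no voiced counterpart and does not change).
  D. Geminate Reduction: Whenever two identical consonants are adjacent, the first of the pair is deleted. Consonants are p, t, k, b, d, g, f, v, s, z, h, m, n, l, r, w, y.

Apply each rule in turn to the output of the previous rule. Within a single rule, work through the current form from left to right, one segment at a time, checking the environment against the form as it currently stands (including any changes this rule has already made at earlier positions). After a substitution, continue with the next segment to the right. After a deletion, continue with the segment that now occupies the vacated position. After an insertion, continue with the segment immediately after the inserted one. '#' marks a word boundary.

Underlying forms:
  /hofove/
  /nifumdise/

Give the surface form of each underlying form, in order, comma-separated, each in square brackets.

/hofove/:
  A Final Vowel Raising: [hofove] → [hofovi]
  B Syncope: no change — [hofovi]
  C Progressive Voicing Assimilation: no change — [hofovi]
  D Geminate Reduction: no change — [hofovi]
/nifumdise/:
  A Final Vowel Raising: [nifumdise] → [nifumdisi]
  B Syncope: [nifumdisi] → [nfumdsi]
  C Progressive Voicing Assimilation: [nfumdsi] → [nfumdzi]
  D Geminate Reduction: no change — [nfumdzi]

[hofovi], [nfumdzi]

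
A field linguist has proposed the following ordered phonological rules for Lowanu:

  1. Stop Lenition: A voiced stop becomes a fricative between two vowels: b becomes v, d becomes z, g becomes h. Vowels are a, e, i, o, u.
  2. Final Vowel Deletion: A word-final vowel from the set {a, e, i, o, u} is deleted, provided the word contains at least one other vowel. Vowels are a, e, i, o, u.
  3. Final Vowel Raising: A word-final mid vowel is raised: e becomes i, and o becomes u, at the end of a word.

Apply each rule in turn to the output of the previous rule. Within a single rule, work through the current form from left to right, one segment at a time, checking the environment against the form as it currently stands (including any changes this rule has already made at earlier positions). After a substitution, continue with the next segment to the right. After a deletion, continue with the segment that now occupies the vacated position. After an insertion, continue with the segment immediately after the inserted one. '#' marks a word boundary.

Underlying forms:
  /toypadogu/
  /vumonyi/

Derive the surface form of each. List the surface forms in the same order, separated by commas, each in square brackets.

[toypazoh], [vumony]

/toypadogu/:
  1 Stop Lenition: [toypadogu] → [toypazohu]
  2 Final Vowel Deletion: [toypazohu] → [toypazoh]
  3 Final Vowel Raising: no change — [toypazoh]
/vumonyi/:
  1 Stop Lenition: no change — [vumonyi]
  2 Final Vowel Deletion: [vumonyi] → [vumony]
  3 Final Vowel Raising: no change — [vumony]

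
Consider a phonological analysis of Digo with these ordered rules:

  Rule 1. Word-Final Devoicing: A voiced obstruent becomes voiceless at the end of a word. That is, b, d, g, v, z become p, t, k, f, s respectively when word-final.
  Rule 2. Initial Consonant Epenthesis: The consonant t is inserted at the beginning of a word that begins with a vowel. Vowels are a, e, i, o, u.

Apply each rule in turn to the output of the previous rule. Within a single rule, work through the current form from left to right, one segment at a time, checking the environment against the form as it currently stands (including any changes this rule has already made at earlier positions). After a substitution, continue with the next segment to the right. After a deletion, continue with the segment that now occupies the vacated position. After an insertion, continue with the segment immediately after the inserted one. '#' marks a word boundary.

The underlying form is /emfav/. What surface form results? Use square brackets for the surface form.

[temfaf]

Rule 1 Word-Final Devoicing: [emfav] → [emfaf]
Rule 2 Initial Consonant Epenthesis: [emfaf] → [temfaf]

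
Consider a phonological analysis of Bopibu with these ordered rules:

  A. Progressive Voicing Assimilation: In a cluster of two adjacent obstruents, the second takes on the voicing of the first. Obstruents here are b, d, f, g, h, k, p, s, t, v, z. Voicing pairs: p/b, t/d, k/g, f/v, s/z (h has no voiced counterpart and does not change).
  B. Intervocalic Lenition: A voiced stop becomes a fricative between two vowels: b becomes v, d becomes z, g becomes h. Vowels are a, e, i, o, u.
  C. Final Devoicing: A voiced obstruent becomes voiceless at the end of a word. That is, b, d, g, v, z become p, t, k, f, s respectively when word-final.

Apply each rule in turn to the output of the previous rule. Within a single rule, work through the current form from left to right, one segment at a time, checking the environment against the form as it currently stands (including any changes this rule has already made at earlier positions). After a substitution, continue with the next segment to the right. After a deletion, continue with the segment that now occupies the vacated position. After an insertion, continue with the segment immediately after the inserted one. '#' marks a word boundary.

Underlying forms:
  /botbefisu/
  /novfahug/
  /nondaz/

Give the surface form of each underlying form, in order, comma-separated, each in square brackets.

/botbefisu/:
  A Progressive Voicing Assimilation: [botbefisu] → [botpefisu]
  B Intervocalic Lenition: no change — [botpefisu]
  C Final Devoicing: no change — [botpefisu]
/novfahug/:
  A Progressive Voicing Assimilation: [novfahug] → [novvahug]
  B Intervocalic Lenition: no change — [novvahug]
  C Final Devoicing: [novvahug] → [novvahuk]
/nondaz/:
  A Progressive Voicing Assimilation: no change — [nondaz]
  B Intervocalic Lenition: no change — [nondaz]
  C Final Devoicing: [nondaz] → [nondas]

[botpefisu], [novvahuk], [nondas]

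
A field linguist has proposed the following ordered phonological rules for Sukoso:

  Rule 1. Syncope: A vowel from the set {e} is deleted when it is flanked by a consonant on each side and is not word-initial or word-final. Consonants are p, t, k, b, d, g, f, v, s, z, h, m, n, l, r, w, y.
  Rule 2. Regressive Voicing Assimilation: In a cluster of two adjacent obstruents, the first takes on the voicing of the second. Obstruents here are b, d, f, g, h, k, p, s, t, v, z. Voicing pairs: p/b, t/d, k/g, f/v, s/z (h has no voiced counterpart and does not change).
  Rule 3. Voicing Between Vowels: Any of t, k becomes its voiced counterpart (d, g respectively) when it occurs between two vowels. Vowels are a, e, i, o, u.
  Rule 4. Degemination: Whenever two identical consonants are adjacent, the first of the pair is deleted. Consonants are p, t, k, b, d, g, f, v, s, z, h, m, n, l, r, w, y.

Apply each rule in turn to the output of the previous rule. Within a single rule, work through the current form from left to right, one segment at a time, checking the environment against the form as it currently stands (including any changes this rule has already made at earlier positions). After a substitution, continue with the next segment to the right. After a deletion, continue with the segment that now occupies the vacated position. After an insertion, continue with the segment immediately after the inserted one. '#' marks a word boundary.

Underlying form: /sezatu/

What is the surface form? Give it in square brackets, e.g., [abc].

Rule 1 Syncope: [sezatu] → [szatu]
Rule 2 Regressive Voicing Assimilation: [szatu] → [zzatu]
Rule 3 Voicing Between Vowels: [zzatu] → [zzadu]
Rule 4 Degemination: [zzadu] → [zadu]

[zadu]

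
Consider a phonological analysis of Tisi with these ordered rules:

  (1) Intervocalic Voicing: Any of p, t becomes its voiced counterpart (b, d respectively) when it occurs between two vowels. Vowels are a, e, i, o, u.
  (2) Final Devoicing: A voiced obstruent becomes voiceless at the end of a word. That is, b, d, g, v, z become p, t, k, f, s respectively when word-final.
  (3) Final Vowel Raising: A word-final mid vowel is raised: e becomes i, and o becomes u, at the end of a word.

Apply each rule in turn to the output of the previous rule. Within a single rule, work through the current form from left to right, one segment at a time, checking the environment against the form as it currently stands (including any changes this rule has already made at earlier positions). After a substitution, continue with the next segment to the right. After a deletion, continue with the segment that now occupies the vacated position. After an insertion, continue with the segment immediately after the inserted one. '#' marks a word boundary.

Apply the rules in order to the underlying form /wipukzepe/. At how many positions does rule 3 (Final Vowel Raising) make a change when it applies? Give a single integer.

1

(1) Intervocalic Voicing: [wipukzepe] → [wibukzebe]
(2) Final Devoicing: no change — [wibukzebe]
(3) Final Vowel Raising: [wibukzebe] → [wibukzebi]
Rule 3 changed 1 position(s).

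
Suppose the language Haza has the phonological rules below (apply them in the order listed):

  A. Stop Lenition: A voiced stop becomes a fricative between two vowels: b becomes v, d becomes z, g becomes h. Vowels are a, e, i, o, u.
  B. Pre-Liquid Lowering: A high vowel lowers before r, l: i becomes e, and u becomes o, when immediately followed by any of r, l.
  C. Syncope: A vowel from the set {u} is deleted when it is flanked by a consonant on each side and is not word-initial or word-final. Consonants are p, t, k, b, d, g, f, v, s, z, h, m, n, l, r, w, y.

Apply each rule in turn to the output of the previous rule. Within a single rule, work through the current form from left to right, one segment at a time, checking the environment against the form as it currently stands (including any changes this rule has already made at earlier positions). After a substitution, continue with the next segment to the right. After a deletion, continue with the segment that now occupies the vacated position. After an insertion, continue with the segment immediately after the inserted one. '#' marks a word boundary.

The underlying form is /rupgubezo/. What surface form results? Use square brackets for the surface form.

A Stop Lenition: [rupgubezo] → [rupguvezo]
B Pre-Liquid Lowering: no change — [rupguvezo]
C Syncope: [rupguvezo] → [rpgvezo]

[rpgvezo]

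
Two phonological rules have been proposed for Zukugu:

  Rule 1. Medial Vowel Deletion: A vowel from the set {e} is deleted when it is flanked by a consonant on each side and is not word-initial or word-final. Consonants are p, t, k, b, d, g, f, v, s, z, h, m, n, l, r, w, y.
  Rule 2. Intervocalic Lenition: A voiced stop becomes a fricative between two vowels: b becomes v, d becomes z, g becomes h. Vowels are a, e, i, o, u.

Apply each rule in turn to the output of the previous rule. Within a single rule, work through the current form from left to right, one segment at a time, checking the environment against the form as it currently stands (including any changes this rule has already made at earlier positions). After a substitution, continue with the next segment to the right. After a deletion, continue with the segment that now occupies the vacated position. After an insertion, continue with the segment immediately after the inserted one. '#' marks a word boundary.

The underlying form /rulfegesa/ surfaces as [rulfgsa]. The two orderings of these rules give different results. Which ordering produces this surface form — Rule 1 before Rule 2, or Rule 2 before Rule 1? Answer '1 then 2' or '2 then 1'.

Order 1 then 2:
  1 Medial Vowel Deletion: [rulfegesa] → [rulfgsa]
  2 Intervocalic Lenition: no change — [rulfgsa]
  result: [rulfgsa]
Order 2 then 1:
  2 Intervocalic Lenition: [rulfegesa] → [rulfehesa]
  1 Medial Vowel Deletion: [rulfehesa] → [rulfhsa]
  result: [rulfhsa]

1 then 2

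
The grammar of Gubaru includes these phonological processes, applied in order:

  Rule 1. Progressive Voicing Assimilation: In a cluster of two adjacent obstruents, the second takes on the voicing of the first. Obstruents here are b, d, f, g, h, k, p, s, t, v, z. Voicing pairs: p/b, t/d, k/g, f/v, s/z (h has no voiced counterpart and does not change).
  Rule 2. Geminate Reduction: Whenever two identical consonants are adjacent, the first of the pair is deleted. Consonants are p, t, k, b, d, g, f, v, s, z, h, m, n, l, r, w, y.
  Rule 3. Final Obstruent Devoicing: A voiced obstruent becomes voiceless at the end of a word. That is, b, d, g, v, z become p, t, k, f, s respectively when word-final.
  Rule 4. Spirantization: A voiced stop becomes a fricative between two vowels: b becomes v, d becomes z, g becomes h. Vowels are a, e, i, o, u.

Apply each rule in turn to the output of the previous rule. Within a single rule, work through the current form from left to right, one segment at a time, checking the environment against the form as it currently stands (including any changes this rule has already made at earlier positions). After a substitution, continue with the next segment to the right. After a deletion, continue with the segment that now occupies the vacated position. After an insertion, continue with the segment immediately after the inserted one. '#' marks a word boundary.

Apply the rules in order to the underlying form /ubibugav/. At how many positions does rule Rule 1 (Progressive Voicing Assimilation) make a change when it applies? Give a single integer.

Rule 1 Progressive Voicing Assimilation: no change — [ubibugav]
Rule 2 Geminate Reduction: no change — [ubibugav]
Rule 3 Final Obstruent Devoicing: [ubibugav] → [ubibugaf]
Rule 4 Spirantization: [ubibugaf] → [uvivuhaf]
Rule Rule 1 changed 0 position(s).

0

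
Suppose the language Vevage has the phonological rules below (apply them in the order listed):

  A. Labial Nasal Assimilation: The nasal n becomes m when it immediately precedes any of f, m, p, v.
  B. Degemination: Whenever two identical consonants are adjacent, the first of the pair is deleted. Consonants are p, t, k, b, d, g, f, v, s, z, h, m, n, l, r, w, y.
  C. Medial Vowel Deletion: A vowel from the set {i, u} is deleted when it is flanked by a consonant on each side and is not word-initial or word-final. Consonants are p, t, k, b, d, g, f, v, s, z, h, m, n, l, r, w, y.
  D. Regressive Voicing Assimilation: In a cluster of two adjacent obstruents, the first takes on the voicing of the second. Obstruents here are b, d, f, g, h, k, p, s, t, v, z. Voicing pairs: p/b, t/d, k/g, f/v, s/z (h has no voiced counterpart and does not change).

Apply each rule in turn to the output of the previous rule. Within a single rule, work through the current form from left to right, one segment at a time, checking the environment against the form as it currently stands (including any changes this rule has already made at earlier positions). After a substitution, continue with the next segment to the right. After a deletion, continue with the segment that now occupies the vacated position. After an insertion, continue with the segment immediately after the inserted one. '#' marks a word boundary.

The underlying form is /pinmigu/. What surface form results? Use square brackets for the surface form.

A Labial Nasal Assimilation: [pinmigu] → [pimmigu]
B Degemination: [pimmigu] → [pimigu]
C Medial Vowel Deletion: [pimigu] → [pmgu]
D Regressive Voicing Assimilation: no change — [pmgu]

[pmgu]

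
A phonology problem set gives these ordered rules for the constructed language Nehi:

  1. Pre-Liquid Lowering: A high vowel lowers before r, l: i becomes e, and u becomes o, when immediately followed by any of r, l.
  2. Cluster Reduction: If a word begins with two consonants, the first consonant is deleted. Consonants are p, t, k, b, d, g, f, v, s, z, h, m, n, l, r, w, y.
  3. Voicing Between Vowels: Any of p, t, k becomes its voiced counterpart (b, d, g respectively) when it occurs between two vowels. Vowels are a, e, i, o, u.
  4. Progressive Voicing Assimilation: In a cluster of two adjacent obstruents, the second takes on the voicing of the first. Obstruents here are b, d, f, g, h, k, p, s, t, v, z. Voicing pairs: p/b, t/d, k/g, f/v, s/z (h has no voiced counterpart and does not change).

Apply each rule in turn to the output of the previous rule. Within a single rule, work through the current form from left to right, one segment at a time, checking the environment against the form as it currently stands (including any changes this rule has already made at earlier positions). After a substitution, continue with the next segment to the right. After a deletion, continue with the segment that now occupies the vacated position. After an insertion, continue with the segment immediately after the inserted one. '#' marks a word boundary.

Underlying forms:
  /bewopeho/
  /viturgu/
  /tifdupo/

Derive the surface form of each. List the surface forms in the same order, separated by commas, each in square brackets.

[bewobeho], [vidorgu], [tiftubo]

/bewopeho/:
  1 Pre-Liquid Lowering: no change — [bewopeho]
  2 Cluster Reduction: no change — [bewopeho]
  3 Voicing Between Vowels: [bewopeho] → [bewobeho]
  4 Progressive Voicing Assimilation: no change — [bewobeho]
/viturgu/:
  1 Pre-Liquid Lowering: [viturgu] → [vitorgu]
  2 Cluster Reduction: no change — [vitorgu]
  3 Voicing Between Vowels: [vitorgu] → [vidorgu]
  4 Progressive Voicing Assimilation: no change — [vidorgu]
/tifdupo/:
  1 Pre-Liquid Lowering: no change — [tifdupo]
  2 Cluster Reduction: no change — [tifdupo]
  3 Voicing Between Vowels: [tifdupo] → [tifdubo]
  4 Progressive Voicing Assimilation: [tifdubo] → [tiftubo]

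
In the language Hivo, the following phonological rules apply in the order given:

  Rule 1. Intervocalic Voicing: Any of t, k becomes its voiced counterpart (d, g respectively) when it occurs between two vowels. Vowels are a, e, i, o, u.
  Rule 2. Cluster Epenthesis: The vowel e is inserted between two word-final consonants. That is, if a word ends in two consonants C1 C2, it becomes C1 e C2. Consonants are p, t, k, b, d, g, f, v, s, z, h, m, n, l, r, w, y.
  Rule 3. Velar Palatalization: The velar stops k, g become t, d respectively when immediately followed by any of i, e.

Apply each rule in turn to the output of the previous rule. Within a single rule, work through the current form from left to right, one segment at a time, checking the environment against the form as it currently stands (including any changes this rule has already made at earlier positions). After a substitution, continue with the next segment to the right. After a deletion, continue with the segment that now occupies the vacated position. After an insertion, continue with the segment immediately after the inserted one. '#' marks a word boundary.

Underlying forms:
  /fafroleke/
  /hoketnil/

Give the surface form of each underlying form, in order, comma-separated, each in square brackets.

/fafroleke/:
  Rule 1 Intervocalic Voicing: [fafroleke] → [fafrolege]
  Rule 2 Cluster Epenthesis: no change — [fafrolege]
  Rule 3 Velar Palatalization: [fafrolege] → [fafrolede]
/hoketnil/:
  Rule 1 Intervocalic Voicing: [hoketnil] → [hogetnil]
  Rule 2 Cluster Epenthesis: no change — [hogetnil]
  Rule 3 Velar Palatalization: [hogetnil] → [hodetnil]

[fafrolede], [hodetnil]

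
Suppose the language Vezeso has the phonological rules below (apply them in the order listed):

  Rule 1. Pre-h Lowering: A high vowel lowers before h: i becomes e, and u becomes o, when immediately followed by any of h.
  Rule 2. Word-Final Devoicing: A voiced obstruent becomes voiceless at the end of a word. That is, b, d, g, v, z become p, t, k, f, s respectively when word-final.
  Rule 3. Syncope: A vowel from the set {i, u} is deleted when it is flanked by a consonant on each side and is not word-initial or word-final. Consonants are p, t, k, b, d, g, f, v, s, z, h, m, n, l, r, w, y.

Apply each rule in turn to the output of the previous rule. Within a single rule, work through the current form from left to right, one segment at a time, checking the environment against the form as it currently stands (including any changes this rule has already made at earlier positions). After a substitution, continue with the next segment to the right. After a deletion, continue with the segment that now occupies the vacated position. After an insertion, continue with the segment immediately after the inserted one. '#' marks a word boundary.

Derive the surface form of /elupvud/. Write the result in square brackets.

Rule 1 Pre-h Lowering: no change — [elupvud]
Rule 2 Word-Final Devoicing: [elupvud] → [elupvut]
Rule 3 Syncope: [elupvut] → [elpvt]

[elpvt]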